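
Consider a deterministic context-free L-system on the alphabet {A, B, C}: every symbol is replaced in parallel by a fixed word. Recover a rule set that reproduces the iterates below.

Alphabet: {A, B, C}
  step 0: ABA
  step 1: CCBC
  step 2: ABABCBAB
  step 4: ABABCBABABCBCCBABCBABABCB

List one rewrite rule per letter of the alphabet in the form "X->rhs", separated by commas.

  step 1 ⇒ step 2: CCBC ⇒ AB·AB·CB·AB
    B ↦ CB
    C ↦ AB
  step 0 ⇒ step 1: ABA ⇒ C·CB·C
    A ↦ C

A->C, B->CB, C->AB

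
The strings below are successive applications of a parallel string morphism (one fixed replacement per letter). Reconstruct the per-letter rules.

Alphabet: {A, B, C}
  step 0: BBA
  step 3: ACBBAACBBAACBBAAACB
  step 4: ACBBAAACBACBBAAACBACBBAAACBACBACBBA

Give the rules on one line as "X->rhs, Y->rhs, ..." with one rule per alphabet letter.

  step 3 ⇒ step 4: ACBBAACBBAACBBAAACB ⇒ ACB·B·A·A·ACB·ACB·B·A·A·ACB·ACB·B·A·A·ACB·ACB·ACB·B·A
    A ↦ ACB
    B ↦ A
    C ↦ B

A->ACB, B->A, C->B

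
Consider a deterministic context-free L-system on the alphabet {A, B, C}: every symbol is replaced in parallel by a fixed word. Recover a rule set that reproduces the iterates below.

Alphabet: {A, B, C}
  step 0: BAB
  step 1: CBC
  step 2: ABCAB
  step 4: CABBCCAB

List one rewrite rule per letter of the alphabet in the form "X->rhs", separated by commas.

  step 1 ⇒ step 2: CBC ⇒ AB·C·AB
    B ↦ C
    C ↦ AB
  step 0 ⇒ step 1: BAB ⇒ C·B·C
    A ↦ B

A->B, B->C, C->AB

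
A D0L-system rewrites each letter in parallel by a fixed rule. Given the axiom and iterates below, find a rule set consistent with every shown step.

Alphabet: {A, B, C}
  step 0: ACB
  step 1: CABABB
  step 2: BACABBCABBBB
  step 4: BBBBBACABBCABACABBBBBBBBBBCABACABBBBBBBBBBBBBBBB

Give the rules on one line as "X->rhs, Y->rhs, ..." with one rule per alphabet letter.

  step 1 ⇒ step 2: CABABB ⇒ BA·CA·BB·CA·BB·BB
    A ↦ CA
    B ↦ BB
    C ↦ BA

A->CA, B->BB, C->BA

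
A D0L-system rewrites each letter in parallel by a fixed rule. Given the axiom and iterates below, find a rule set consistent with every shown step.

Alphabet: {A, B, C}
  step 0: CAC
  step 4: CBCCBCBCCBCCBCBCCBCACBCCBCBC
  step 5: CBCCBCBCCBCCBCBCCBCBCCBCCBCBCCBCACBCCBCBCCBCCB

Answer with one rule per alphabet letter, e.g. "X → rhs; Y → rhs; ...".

A->CA, B->C, C->CB

  step 4 ⇒ step 5: CBCCBCBCCBCCBCBCCBCACBCCBCBC ⇒ CB·C·CB·CB·C·CB·C·CB·CB·C·CB·CB·C·CB·C·CB·CB·C·CB·CA·CB·C·CB·CB·C·CB·C·CB
    A ↦ CA
    B ↦ C
    C ↦ CB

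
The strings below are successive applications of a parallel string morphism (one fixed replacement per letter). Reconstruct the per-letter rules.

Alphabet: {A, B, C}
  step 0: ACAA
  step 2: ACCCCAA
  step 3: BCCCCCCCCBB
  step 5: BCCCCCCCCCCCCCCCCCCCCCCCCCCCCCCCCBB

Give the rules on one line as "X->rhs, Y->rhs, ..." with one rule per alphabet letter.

  step 2 ⇒ step 3: ACCCCAA ⇒ B·CC·CC·CC·CC·B·B
    A ↦ B
    C ↦ CC
    B ↦ A  (constrained at step 3)

A->B, B->A, C->CC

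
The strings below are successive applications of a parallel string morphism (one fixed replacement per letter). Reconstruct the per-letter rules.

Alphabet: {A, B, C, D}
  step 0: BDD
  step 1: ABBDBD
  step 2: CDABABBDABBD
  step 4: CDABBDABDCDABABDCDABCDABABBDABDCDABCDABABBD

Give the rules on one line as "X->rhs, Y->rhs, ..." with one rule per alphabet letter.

A->CD, B->AB, C->A, D->BD

  step 1 ⇒ step 2: ABBDBD ⇒ CD·AB·AB·BD·AB·BD
    A ↦ CD
    B ↦ AB
    D ↦ BD
    C ↦ A  (constrained at step 2)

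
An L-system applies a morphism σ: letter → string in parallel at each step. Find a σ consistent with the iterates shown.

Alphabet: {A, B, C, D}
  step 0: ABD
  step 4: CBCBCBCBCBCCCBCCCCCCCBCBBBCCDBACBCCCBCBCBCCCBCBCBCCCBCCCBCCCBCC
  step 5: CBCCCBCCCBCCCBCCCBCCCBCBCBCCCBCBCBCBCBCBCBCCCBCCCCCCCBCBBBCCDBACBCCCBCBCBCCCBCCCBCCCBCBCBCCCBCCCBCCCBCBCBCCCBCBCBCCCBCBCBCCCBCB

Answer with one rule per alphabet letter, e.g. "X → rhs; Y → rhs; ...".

A->DBA, B->CC, C->CB, D->BB

  step 4 ⇒ step 5: CBCBCBCBCBCCCBCCCCCCCBCBBBCCDBACBCCCBCBCBCCCBCBCBCCCBCCCBCCCBCC ⇒ CB·CC·CB·CC·CB·CC·CB·CC·CB·CC·CB·CB·CB·CC·CB·CB·CB·CB·CB·CB·CB·CC·CB·CC·CC·CC·CB·CB·BB·CC·DBA·CB·CC·CB·CB·CB·CC·CB·CC·CB·CC·CB·CB·CB·CC·CB·CC·CB·CC·CB·CB·CB·CC·CB·CB·CB·CC·CB·CB·CB·CC·CB·CB
    A ↦ DBA
    B ↦ CC
    C ↦ CB
    D ↦ BB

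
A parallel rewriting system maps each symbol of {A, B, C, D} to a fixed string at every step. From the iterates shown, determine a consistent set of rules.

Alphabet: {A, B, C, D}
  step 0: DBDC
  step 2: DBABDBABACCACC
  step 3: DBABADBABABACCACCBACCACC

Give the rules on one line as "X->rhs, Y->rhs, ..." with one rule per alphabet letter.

  step 2 ⇒ step 3: DBABDBABACCACC ⇒ DB·A·B·A·DB·A·B·A·B·ACC·ACC·B·ACC·ACC
    A ↦ B
    B ↦ A
    C ↦ ACC
    D ↦ DB

A->B, B->A, C->ACC, D->DB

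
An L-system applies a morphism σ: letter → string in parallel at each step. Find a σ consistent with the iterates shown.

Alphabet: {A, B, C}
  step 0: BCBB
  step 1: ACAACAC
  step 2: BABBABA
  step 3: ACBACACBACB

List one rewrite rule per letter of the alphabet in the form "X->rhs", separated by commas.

A->B, B->AC, C->A

  step 2 ⇒ step 3: BABBABA ⇒ AC·B·AC·AC·B·AC·B
    A ↦ B
    B ↦ AC
  step 0 ⇒ step 1: BCBB ⇒ AC·A·AC·AC
    C ↦ A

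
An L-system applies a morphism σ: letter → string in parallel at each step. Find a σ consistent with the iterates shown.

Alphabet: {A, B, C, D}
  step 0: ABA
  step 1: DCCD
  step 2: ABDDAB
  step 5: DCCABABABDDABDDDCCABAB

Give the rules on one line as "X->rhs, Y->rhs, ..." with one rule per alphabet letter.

A->D, B->CC, C->D, D->AB

  step 1 ⇒ step 2: DCCD ⇒ AB·D·D·AB
    C ↦ D
    D ↦ AB
  step 0 ⇒ step 1: ABA ⇒ D·CC·D
    A ↦ D
  step 0 ⇒ step 1: ABA ⇒ D·CC·D
    B ↦ CC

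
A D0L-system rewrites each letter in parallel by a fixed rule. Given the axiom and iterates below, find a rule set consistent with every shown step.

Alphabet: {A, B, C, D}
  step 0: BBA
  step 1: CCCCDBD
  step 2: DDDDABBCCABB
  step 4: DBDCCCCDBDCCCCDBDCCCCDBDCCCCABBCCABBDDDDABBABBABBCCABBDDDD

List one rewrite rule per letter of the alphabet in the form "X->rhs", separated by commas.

  step 1 ⇒ step 2: CCCCDBD ⇒ D·D·D·D·ABB·CC·ABB
    B ↦ CC
    C ↦ D
    D ↦ ABB
  step 0 ⇒ step 1: BBA ⇒ CC·CC·DBD
    A ↦ DBD

A->DBD, B->CC, C->D, D->ABB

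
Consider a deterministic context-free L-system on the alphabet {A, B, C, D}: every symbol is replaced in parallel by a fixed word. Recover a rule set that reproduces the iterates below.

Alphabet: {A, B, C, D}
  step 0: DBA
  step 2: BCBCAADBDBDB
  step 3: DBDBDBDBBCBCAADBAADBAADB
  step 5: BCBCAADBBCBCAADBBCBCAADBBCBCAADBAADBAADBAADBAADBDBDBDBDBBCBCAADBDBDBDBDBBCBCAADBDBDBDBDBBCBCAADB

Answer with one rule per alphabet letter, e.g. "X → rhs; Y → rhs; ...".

A->BC, B->DB, C->DB, D->AA

  step 2 ⇒ step 3: BCBCAADBDBDB ⇒ DB·DB·DB·DB·BC·BC·AA·DB·AA·DB·AA·DB
    A ↦ BC
    B ↦ DB
    C ↦ DB
    D ↦ AA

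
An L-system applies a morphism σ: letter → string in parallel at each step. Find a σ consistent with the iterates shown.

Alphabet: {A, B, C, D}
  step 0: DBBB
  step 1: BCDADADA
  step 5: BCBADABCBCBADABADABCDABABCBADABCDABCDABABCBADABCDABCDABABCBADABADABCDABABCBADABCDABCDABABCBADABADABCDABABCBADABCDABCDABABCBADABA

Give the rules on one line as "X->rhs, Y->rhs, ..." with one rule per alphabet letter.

  step 0 ⇒ step 1: DBBB ⇒ BC·DA·DA·DA
    B ↦ DA
    D ↦ BC
    A ↦ BA  (constrained at step 1)
    C ↦ BC  (constrained at step 1)

A->BA, B->DA, C->BC, D->BC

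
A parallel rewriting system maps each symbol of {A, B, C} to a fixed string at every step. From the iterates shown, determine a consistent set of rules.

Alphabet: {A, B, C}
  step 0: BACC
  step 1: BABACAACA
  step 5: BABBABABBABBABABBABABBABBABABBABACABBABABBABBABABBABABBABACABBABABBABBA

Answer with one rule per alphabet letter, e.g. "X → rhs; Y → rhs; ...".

  step 0 ⇒ step 1: BACC ⇒ BA·B·ACA·ACA
    A ↦ B
    B ↦ BA
    C ↦ ACA

A->B, B->BA, C->ACA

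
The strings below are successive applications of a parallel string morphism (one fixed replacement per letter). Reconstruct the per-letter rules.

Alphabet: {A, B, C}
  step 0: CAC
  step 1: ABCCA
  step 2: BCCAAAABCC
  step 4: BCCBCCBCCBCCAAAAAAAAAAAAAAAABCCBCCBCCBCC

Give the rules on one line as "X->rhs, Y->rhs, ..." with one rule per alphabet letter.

  step 1 ⇒ step 2: ABCCA ⇒ BCC·AA·A·A·BCC
    A ↦ BCC
    B ↦ AA
    C ↦ A

A->BCC, B->AA, C->A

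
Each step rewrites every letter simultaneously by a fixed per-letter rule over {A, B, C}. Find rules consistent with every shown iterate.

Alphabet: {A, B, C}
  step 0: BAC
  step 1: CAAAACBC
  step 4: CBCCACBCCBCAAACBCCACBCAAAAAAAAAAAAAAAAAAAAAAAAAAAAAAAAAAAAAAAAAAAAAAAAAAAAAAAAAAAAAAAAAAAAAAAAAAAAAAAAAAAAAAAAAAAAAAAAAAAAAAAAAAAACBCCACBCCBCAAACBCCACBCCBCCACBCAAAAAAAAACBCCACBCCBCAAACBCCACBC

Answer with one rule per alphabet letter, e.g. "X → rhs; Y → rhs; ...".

  step 0 ⇒ step 1: BAC ⇒ CA·AAA·CBC
    A ↦ AAA
    B ↦ CA
    C ↦ CBC

A->AAA, B->CA, C->CBC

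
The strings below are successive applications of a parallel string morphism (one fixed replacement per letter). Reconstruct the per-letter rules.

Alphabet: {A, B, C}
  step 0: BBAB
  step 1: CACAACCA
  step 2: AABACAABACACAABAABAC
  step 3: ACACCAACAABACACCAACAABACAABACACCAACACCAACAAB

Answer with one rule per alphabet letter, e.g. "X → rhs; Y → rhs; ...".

A->AC, B->CA, C->AAB

  step 2 ⇒ step 3: AABACAABACACAABAABAC ⇒ AC·AC·CA·AC·AAB·AC·AC·CA·AC·AAB·AC·AAB·AC·AC·CA·AC·AC·CA·AC·AAB
    A ↦ AC
    B ↦ CA
    C ↦ AAB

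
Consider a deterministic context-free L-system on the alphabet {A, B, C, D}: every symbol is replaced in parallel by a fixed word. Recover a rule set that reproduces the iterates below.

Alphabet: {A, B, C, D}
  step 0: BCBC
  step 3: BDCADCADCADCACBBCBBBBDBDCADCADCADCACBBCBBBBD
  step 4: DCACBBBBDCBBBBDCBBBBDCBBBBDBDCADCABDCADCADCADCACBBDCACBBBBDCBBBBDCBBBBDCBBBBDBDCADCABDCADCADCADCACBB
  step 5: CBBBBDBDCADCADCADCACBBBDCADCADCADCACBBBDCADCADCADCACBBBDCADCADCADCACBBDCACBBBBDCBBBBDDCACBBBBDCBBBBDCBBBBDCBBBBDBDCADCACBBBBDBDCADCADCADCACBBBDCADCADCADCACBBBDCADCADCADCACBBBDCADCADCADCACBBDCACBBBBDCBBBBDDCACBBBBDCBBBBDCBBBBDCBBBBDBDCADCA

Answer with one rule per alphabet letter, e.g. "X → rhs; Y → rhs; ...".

  step 4 ⇒ step 5: DCACBBBBDCBBBBDCBBBBDCBBBBDBDCADCABDCADCADCADCACBBDCACBBBBDCBBBBDCBBBBDCBBBBDBDCADCABDCADCADCADCACBB ⇒ CBB·B·BD·B·DCA·DCA·DCA·DCA·CBB·B·DCA·DCA·DCA·DCA·CBB·B·DCA·DCA·DCA·DCA·CBB·B·DCA·DCA·DCA·DCA·CBB·DCA·CBB·B·BD·CBB·B·BD·DCA·CBB·B·BD·CBB·B·BD·CBB·B·BD·CBB·B·BD·B·DCA·DCA·CBB·B·BD·B·DCA·DCA·DCA·DCA·CBB·B·DCA·DCA·DCA·DCA·CBB·B·DCA·DCA·DCA·DCA·CBB·B·DCA·DCA·DCA·DCA·CBB·DCA·CBB·B·BD·CBB·B·BD·DCA·CBB·B·BD·CBB·B·BD·CBB·B·BD·CBB·B·BD·B·DCA·DCA
    A ↦ BD
    B ↦ DCA
    C ↦ B
    D ↦ CBB

A->BD, B->DCA, C->B, D->CBB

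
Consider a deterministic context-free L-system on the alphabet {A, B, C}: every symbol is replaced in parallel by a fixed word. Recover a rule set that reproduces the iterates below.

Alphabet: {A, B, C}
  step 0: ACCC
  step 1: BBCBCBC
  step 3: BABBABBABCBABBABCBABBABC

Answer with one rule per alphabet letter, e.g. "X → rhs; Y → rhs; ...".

  step 0 ⇒ step 1: ACCC ⇒ B·BC·BC·BC
    A ↦ B
    C ↦ BC
    B ↦ BA  (constrained at step 1)

A->B, B->BA, C->BC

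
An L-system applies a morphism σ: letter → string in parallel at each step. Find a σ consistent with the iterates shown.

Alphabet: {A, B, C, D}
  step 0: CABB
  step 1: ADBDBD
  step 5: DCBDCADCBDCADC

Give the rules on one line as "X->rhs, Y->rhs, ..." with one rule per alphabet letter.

  step 0 ⇒ step 1: CABB ⇒ A·D·BD·BD
    A ↦ D
    B ↦ BD
    C ↦ A
    D ↦ C  (constrained at step 1)

A->D, B->BD, C->A, D->C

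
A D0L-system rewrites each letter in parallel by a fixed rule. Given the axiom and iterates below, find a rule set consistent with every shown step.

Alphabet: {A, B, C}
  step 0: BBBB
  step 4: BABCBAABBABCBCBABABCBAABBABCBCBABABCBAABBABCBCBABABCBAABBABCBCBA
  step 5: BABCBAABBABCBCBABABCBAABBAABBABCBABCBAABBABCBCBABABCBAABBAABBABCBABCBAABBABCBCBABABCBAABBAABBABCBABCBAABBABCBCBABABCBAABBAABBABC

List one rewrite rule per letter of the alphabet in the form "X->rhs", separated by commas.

  step 4 ⇒ step 5: BABCBAABBABCBCBABABCBAABBABCBCBABABCBAABBABCBCBABABCBAABBABCBCBA ⇒ BA·BC·BA·AB·BA·BC·BC·BA·BA·BC·BA·AB·BA·AB·BA·BC·BA·BC·BA·AB·BA·BC·BC·BA·BA·BC·BA·AB·BA·AB·BA·BC·BA·BC·BA·AB·BA·BC·BC·BA·BA·BC·BA·AB·BA·AB·BA·BC·BA·BC·BA·AB·BA·BC·BC·BA·BA·BC·BA·AB·BA·AB·BA·BC
    A ↦ BC
    B ↦ BA
    C ↦ AB

A->BC, B->BA, C->AB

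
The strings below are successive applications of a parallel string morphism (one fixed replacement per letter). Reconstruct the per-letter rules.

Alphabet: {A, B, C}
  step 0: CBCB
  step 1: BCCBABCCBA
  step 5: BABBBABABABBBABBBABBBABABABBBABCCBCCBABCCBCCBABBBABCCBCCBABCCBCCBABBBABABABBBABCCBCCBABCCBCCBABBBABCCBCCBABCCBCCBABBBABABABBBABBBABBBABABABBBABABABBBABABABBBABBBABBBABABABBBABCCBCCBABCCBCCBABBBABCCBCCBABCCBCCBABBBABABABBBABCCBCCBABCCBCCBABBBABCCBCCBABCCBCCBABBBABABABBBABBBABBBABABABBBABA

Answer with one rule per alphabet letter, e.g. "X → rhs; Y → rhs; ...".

  step 0 ⇒ step 1: CBCB ⇒ BCC·BA·BCC·BA
    B ↦ BA
    C ↦ BCC
    A ↦ BB  (constrained at step 1)

A->BB, B->BA, C->BCC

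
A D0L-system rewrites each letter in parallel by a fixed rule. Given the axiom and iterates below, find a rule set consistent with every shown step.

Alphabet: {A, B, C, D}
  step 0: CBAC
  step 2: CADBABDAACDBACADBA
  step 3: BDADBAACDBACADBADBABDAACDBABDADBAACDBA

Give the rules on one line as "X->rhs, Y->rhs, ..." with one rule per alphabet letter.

  step 2 ⇒ step 3: CADBABDAACDBACADBA ⇒ BDA·DBA·A·C·DBA·C·A·DBA·DBA·BDA·A·C·DBA·BDA·DBA·A·C·DBA
    A ↦ DBA
    B ↦ C
    C ↦ BDA
    D ↦ A

A->DBA, B->C, C->BDA, D->A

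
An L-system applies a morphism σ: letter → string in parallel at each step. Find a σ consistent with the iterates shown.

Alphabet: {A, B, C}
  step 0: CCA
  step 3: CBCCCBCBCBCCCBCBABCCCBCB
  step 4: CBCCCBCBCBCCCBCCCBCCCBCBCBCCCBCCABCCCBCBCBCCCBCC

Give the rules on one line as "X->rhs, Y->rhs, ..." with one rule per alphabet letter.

A->AB, B->CC, C->CB

  step 3 ⇒ step 4: CBCCCBCBCBCCCBCBABCCCBCB ⇒ CB·CC·CB·CB·CB·CC·CB·CC·CB·CC·CB·CB·CB·CC·CB·CC·AB·CC·CB·CB·CB·CC·CB·CC
    A ↦ AB
    B ↦ CC
    C ↦ CB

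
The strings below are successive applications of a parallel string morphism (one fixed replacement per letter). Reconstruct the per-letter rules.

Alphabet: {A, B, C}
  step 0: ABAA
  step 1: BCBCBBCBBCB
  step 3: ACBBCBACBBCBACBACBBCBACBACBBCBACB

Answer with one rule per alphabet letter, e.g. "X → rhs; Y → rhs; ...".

A->BCB, B->CB, C->A

  step 0 ⇒ step 1: ABAA ⇒ BCB·CB·BCB·BCB
    A ↦ BCB
    B ↦ CB
    C ↦ A  (constrained at step 1)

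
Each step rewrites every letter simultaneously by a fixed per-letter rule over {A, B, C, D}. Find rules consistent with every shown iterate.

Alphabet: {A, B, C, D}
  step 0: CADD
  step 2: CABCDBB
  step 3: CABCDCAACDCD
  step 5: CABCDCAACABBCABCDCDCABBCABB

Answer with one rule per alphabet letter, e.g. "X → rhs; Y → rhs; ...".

A->B, B->CD, C->CA, D->A

  step 2 ⇒ step 3: CABCDBB ⇒ CA·B·CD·CA·A·CD·CD
    A ↦ B
    B ↦ CD
    C ↦ CA
    D ↦ A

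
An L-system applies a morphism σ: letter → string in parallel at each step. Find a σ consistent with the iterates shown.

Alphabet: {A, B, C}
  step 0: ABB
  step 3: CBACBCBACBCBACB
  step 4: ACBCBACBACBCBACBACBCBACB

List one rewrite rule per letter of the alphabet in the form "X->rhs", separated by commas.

A->CB, B->CB, C->A

  step 3 ⇒ step 4: CBACBCBACBCBACB ⇒ A·CB·CB·A·CB·A·CB·CB·A·CB·A·CB·CB·A·CB
    A ↦ CB
    B ↦ CB
    C ↦ A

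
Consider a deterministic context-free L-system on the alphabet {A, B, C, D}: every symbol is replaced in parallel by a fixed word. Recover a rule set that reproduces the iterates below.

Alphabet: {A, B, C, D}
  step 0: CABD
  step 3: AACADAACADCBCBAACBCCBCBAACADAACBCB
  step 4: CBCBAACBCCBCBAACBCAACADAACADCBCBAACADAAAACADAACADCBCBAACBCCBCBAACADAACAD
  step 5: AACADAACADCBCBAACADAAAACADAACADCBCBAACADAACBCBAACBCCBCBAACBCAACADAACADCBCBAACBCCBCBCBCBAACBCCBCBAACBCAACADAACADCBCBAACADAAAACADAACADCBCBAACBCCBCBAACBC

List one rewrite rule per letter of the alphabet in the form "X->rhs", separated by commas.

  step 4 ⇒ step 5: CBCBAACBCCBCBAACBCAACADAACADCBCBAACADAAAACADAACADCBCBAACBCCBCBAACADAACAD ⇒ AA·CAD·AA·CAD·CB·CB·AA·CAD·AA·AA·CAD·AA·CAD·CB·CB·AA·CAD·AA·CB·CB·AA·CB·C·CB·CB·AA·CB·C·AA·CAD·AA·CAD·CB·CB·AA·CB·C·CB·CB·CB·CB·AA·CB·C·CB·CB·AA·CB·C·AA·CAD·AA·CAD·CB·CB·AA·CAD·AA·AA·CAD·AA·CAD·CB·CB·AA·CB·C·CB·CB·AA·CB·C
    A ↦ CB
    B ↦ CAD
    C ↦ AA
    D ↦ C

A->CB, B->CAD, C->AA, D->C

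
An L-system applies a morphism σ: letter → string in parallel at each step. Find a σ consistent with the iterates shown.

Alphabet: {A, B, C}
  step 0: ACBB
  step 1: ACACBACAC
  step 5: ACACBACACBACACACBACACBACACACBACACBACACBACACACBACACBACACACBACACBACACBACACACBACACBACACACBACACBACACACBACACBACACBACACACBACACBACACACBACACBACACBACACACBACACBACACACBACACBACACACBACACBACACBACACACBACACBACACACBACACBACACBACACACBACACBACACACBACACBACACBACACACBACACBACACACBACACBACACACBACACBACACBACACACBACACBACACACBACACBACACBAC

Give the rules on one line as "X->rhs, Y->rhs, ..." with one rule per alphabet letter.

A->ACA, B->AC, C->CB

  step 0 ⇒ step 1: ACBB ⇒ ACA·CB·AC·AC
    A ↦ ACA
    B ↦ AC
    C ↦ CB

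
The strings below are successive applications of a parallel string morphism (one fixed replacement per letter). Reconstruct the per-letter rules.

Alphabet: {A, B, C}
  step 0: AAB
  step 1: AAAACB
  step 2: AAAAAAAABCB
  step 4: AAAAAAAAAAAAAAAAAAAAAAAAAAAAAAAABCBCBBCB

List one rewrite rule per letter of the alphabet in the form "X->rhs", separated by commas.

A->AA, B->CB, C->B

  step 1 ⇒ step 2: AAAACB ⇒ AA·AA·AA·AA·B·CB
    A ↦ AA
    B ↦ CB
    C ↦ B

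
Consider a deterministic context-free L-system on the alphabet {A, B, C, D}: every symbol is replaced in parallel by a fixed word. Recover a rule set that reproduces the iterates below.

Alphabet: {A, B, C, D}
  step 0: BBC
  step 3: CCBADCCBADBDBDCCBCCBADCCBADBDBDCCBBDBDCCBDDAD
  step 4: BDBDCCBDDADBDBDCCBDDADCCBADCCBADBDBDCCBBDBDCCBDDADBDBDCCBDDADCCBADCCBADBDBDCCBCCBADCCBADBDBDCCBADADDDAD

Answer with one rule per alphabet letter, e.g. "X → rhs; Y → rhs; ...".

  step 3 ⇒ step 4: CCBADCCBADBDBDCCBCCBADCCBADBDBDCCBBDBDCCBDDAD ⇒ BD·BD·CCB·DD·AD·BD·BD·CCB·DD·AD·CCB·AD·CCB·AD·BD·BD·CCB·BD·BD·CCB·DD·AD·BD·BD·CCB·DD·AD·CCB·AD·CCB·AD·BD·BD·CCB·CCB·AD·CCB·AD·BD·BD·CCB·AD·AD·DD·AD
    A ↦ DD
    B ↦ CCB
    C ↦ BD
    D ↦ AD

A->DD, B->CCB, C->BD, D->AD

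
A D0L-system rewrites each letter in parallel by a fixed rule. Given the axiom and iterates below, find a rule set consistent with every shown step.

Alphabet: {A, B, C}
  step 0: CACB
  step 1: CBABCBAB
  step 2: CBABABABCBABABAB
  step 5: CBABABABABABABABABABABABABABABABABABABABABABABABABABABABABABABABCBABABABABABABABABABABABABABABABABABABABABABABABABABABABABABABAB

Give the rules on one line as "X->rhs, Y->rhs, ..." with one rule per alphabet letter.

A->AB, B->AB, C->CB

  step 1 ⇒ step 2: CBABCBAB ⇒ CB·AB·AB·AB·CB·AB·AB·AB
    A ↦ AB
    B ↦ AB
    C ↦ CB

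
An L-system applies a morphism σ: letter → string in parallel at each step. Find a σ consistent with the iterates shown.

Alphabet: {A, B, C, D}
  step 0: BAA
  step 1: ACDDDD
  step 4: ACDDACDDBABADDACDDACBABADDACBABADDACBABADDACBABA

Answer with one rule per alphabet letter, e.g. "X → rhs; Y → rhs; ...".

A->DD, B->AC, C->AC, D->BA

  step 0 ⇒ step 1: BAA ⇒ AC·DD·DD
    A ↦ DD
    B ↦ AC
    C ↦ AC  (constrained at step 1)
    D ↦ BA  (constrained at step 1)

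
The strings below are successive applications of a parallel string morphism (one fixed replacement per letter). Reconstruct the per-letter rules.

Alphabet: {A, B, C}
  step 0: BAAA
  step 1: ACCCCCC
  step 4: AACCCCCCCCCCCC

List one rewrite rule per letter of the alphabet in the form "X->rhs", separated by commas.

A->CC, B->A, C->B

  step 0 ⇒ step 1: BAAA ⇒ A·CC·CC·CC
    A ↦ CC
    B ↦ A
    C ↦ B  (constrained at step 1)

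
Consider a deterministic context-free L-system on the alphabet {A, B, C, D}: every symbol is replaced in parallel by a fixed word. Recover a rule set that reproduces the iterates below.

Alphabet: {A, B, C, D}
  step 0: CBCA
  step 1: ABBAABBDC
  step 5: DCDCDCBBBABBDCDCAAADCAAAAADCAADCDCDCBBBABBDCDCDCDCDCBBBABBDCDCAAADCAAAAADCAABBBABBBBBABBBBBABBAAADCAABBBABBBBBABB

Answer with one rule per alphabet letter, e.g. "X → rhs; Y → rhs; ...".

  step 0 ⇒ step 1: CBCA ⇒ ABB·A·ABB·DC
    A ↦ DC
    B ↦ A
    C ↦ ABB
    D ↦ BBB  (constrained at step 1)

A->DC, B->A, C->ABB, D->BBB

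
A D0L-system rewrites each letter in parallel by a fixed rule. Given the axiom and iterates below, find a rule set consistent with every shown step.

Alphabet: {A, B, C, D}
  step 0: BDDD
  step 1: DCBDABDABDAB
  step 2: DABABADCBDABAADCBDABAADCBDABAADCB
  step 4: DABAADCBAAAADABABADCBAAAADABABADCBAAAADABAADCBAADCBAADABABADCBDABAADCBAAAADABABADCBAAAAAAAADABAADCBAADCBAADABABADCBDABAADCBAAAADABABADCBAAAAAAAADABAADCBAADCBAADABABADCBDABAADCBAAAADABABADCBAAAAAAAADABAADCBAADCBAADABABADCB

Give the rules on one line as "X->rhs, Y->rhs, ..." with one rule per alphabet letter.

  step 1 ⇒ step 2: DCBDABDABDAB ⇒ DAB·ABA·DCB·DAB·AA·DCB·DAB·AA·DCB·DAB·AA·DCB
    A ↦ AA
    B ↦ DCB
    C ↦ ABA
    D ↦ DAB

A->AA, B->DCB, C->ABA, D->DAB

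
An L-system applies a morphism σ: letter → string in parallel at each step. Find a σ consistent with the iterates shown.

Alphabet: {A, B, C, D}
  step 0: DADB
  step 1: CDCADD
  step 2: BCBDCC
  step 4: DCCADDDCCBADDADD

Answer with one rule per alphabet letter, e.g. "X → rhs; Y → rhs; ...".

A->D, B->ADD, C->B, D->C

  step 1 ⇒ step 2: CDCADD ⇒ B·C·B·D·C·C
    A ↦ D
    C ↦ B
    D ↦ C
  step 0 ⇒ step 1: DADB ⇒ C·D·C·ADD
    B ↦ ADD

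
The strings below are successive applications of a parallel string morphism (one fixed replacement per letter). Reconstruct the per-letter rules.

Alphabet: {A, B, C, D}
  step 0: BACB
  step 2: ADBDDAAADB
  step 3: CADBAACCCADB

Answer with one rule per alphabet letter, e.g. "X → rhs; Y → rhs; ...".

  step 2 ⇒ step 3: ADBDDAAADB ⇒ C·A·DB·A·A·C·C·C·A·DB
    A ↦ C
    B ↦ DB
    D ↦ A
    C ↦ DD  (constrained at step 0)

A->C, B->DB, C->DD, D->A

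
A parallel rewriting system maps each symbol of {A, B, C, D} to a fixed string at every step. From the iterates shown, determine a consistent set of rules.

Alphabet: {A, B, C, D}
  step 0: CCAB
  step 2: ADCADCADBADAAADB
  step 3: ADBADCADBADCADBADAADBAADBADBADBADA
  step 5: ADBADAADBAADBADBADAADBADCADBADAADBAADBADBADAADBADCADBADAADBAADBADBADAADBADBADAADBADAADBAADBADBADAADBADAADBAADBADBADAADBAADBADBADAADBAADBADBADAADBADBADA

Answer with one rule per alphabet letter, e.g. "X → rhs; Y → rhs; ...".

  step 2 ⇒ step 3: ADCADCADBADAAADB ⇒ ADB·A·DC·ADB·A·DC·ADB·A·DA·ADB·A·ADB·ADB·ADB·A·DA
    A ↦ ADB
    B ↦ DA
    C ↦ DC
    D ↦ A

A->ADB, B->DA, C->DC, D->A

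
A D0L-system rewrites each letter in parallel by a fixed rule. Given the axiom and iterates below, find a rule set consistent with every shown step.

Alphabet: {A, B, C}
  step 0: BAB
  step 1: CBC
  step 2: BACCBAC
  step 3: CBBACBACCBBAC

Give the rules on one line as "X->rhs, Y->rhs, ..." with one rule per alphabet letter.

  step 2 ⇒ step 3: BACCBAC ⇒ C·B·BAC·BAC·C·B·BAC
    A ↦ B
    B ↦ C
    C ↦ BAC

A->B, B->C, C->BAC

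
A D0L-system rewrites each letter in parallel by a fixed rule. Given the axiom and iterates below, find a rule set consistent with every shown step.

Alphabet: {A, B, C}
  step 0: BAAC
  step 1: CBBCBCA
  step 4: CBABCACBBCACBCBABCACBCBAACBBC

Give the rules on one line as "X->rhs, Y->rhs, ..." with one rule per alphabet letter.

  step 0 ⇒ step 1: BAAC ⇒ CB·BC·BC·A
    A ↦ BC
    B ↦ CB
    C ↦ A

A->BC, B->CB, C->A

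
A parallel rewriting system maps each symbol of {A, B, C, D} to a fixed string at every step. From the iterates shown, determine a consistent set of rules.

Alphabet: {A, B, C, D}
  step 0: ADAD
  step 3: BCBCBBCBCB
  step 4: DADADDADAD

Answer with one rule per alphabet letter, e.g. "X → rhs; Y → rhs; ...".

A->B, B->D, C->A, D->BC

  step 3 ⇒ step 4: BCBCBBCBCB ⇒ D·A·D·A·D·D·A·D·A·D
    B ↦ D
    C ↦ A
    A ↦ B  (constrained at step 0)
    D ↦ BC  (constrained at step 0)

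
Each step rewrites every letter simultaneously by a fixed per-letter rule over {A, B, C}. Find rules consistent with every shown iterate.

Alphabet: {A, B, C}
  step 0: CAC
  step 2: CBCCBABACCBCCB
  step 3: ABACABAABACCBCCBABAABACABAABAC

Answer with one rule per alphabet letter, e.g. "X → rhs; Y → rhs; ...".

  step 2 ⇒ step 3: CBCCBABACCBCCB ⇒ ABA·C·ABA·ABA·C·CB·C·CB·ABA·ABA·C·ABA·ABA·C
    A ↦ CB
    B ↦ C
    C ↦ ABA

A->CB, B->C, C->ABA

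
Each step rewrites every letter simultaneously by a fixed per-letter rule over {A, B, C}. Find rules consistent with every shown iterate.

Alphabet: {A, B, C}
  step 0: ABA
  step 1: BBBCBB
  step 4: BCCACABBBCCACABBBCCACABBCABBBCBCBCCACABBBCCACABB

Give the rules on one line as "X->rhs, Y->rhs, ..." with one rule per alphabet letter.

  step 0 ⇒ step 1: ABA ⇒ BB·BC·BB
    A ↦ BB
    B ↦ BC
    C ↦ CA  (constrained at step 1)

A->BB, B->BC, C->CA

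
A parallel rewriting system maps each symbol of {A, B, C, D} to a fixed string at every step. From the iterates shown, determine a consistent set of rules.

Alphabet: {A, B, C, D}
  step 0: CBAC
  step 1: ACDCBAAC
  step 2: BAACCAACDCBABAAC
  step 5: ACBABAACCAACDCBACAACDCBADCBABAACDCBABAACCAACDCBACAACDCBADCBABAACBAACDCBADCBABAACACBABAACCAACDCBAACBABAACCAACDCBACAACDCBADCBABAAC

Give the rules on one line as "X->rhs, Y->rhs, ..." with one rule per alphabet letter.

A->BA, B->DC, C->AC, D->CA

  step 1 ⇒ step 2: ACDCBAAC ⇒ BA·AC·CA·AC·DC·BA·BA·AC
    A ↦ BA
    B ↦ DC
    C ↦ AC
    D ↦ CA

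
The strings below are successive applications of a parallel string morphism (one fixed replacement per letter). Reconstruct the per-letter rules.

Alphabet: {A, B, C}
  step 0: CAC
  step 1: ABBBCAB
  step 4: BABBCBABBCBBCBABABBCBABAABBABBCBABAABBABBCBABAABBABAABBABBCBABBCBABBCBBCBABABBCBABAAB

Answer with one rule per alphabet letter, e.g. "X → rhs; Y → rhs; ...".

  step 0 ⇒ step 1: CAC ⇒ AB·BBC·AB
    A ↦ BBC
    C ↦ AB
    B ↦ BA  (constrained at step 1)

A->BBC, B->BA, C->AB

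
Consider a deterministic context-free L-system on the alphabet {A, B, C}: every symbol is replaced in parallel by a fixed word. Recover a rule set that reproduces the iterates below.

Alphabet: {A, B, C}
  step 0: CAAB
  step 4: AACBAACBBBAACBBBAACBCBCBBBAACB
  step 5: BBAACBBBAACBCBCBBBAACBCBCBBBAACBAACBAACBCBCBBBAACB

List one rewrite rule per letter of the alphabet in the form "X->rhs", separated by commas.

  step 4 ⇒ step 5: AACBAACBBBAACBBBAACBCBCBBBAACB ⇒ B·B·AA·CB·B·B·AA·CB·CB·CB·B·B·AA·CB·CB·CB·B·B·AA·CB·AA·CB·AA·CB·CB·CB·B·B·AA·CB
    A ↦ B
    B ↦ CB
    C ↦ AA

A->B, B->CB, C->AA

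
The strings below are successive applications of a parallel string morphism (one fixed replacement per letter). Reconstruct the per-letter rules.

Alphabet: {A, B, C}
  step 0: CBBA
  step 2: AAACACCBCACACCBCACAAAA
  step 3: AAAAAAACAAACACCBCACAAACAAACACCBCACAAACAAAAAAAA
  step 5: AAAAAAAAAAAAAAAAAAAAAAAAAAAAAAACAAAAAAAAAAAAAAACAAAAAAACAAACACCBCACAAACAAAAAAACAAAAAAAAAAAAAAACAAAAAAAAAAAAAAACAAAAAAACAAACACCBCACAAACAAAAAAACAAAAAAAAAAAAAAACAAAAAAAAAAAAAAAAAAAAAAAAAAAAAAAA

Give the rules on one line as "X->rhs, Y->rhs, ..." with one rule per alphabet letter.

A->AA, B->CBC, C->AC

  step 2 ⇒ step 3: AAACACCBCACACCBCACAAAA ⇒ AA·AA·AA·AC·AA·AC·AC·CBC·AC·AA·AC·AA·AC·AC·CBC·AC·AA·AC·AA·AA·AA·AA
    A ↦ AA
    B ↦ CBC
    C ↦ AC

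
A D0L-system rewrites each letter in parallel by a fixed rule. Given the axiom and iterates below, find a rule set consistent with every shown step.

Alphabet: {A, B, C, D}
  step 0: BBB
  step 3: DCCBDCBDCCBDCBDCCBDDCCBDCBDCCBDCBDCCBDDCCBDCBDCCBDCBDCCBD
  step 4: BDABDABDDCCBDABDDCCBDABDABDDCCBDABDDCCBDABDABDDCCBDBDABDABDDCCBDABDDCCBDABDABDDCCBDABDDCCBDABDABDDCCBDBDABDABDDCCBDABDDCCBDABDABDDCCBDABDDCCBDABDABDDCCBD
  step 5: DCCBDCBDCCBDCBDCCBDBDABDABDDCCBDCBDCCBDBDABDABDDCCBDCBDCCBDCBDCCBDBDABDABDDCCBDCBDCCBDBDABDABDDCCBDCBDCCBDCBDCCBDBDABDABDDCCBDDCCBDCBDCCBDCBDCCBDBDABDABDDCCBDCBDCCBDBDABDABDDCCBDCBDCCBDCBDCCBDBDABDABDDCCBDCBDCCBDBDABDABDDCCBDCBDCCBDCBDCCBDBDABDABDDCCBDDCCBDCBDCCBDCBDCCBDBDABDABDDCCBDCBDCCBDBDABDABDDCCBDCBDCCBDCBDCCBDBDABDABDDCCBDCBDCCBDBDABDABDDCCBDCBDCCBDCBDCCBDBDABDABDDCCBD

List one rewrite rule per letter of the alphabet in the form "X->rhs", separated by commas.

  step 4 ⇒ step 5: BDABDABDDCCBDABDDCCBDABDABDDCCBDABDDCCBDABDABDDCCBDBDABDABDDCCBDABDDCCBDABDABDDCCBDABDDCCBDABDABDDCCBDBDABDABDDCCBDABDDCCBDABDABDDCCBDABDDCCBDABDABDDCCBD ⇒ DCC·BD·CB·DCC·BD·CB·DCC·BD·BD·ABD·ABD·DCC·BD·CB·DCC·BD·BD·ABD·ABD·DCC·BD·CB·DCC·BD·CB·DCC·BD·BD·ABD·ABD·DCC·BD·CB·DCC·BD·BD·ABD·ABD·DCC·BD·CB·DCC·BD·CB·DCC·BD·BD·ABD·ABD·DCC·BD·DCC·BD·CB·DCC·BD·CB·DCC·BD·BD·ABD·ABD·DCC·BD·CB·DCC·BD·BD·ABD·ABD·DCC·BD·CB·DCC·BD·CB·DCC·BD·BD·ABD·ABD·DCC·BD·CB·DCC·BD·BD·ABD·ABD·DCC·BD·CB·DCC·BD·CB·DCC·BD·BD·ABD·ABD·DCC·BD·DCC·BD·CB·DCC·BD·CB·DCC·BD·BD·ABD·ABD·DCC·BD·CB·DCC·BD·BD·ABD·ABD·DCC·BD·CB·DCC·BD·CB·DCC·BD·BD·ABD·ABD·DCC·BD·CB·DCC·BD·BD·ABD·ABD·DCC·BD·CB·DCC·BD·CB·DCC·BD·BD·ABD·ABD·DCC·BD
    A ↦ CB
    B ↦ DCC
    C ↦ ABD
    D ↦ BD

A->CB, B->DCC, C->ABD, D->BD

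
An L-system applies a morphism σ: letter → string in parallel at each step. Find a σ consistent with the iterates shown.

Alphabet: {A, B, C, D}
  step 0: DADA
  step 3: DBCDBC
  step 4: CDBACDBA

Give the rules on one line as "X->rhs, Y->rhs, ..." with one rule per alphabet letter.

A->B, B->D, C->BA, D->C

  step 3 ⇒ step 4: DBCDBC ⇒ C·D·BA·C·D·BA
    B ↦ D
    C ↦ BA
    D ↦ C
    A ↦ B  (constrained at step 0)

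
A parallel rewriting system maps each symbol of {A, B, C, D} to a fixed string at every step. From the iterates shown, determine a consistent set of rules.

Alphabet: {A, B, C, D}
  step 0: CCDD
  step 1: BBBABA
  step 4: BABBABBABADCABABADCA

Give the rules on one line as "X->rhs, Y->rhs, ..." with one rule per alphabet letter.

  step 0 ⇒ step 1: CCDD ⇒ B·B·BA·BA
    C ↦ B
    D ↦ BA
    A ↦ DC  (constrained at step 1)
    B ↦ A  (constrained at step 1)

A->DC, B->A, C->B, D->BA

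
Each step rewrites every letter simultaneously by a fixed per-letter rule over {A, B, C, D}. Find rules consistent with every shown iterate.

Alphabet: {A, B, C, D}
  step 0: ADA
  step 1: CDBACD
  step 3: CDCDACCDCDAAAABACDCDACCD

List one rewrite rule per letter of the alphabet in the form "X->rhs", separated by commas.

A->CD, B->AC, C->AA, D->BA

  step 0 ⇒ step 1: ADA ⇒ CD·BA·CD
    A ↦ CD
    D ↦ BA
    B ↦ AC  (constrained at step 1)
    C ↦ AA  (constrained at step 1)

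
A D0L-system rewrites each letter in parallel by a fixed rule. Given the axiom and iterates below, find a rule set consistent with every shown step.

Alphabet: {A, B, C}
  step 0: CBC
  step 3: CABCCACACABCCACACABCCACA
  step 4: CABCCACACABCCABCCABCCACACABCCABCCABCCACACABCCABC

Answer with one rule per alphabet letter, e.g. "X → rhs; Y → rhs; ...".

A->BC, B->CA, C->CA

  step 3 ⇒ step 4: CABCCACACABCCACACABCCACA ⇒ CA·BC·CA·CA·CA·BC·CA·BC·CA·BC·CA·CA·CA·BC·CA·BC·CA·BC·CA·CA·CA·BC·CA·BC
    A ↦ BC
    B ↦ CA
    C ↦ CA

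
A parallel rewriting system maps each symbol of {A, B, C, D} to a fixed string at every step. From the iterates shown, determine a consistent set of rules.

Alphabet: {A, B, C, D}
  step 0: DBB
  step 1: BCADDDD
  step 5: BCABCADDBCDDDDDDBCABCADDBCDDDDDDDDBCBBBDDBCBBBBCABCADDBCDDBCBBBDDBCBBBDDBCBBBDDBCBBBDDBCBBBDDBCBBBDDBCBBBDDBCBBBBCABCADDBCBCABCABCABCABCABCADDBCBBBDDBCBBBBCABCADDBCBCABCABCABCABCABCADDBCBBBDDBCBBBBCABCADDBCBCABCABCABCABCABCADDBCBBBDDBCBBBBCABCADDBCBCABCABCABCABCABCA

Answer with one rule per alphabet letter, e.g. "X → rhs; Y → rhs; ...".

  step 0 ⇒ step 1: DBB ⇒ BCA·DD·DD
    B ↦ DD
    D ↦ BCA
    A ↦ BBB  (constrained at step 1)
    C ↦ BC  (constrained at step 1)

A->BBB, B->DD, C->BC, D->BCA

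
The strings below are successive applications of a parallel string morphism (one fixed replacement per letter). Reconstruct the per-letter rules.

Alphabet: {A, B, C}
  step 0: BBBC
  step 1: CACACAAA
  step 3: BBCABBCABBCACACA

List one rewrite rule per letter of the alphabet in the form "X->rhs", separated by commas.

A->B, B->CA, C->AA

  step 0 ⇒ step 1: BBBC ⇒ CA·CA·CA·AA
    B ↦ CA
    C ↦ AA
    A ↦ B  (constrained at step 1)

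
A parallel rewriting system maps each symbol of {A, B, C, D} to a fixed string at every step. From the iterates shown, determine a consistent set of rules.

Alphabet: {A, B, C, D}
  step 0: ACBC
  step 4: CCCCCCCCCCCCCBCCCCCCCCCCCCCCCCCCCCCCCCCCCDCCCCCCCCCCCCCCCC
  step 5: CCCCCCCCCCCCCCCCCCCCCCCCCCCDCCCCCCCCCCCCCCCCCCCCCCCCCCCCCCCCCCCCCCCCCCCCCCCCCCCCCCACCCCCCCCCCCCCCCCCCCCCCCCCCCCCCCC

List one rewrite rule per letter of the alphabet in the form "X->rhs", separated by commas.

  step 4 ⇒ step 5: CCCCCCCCCCCCCBCCCCCCCCCCCCCCCCCCCCCCCCCCCDCCCCCCCCCCCCCCCC ⇒ CC·CC·CC·CC·CC·CC·CC·CC·CC·CC·CC·CC·CC·CD·CC·CC·CC·CC·CC·CC·CC·CC·CC·CC·CC·CC·CC·CC·CC·CC·CC·CC·CC·CC·CC·CC·CC·CC·CC·CC·CC·A·CC·CC·CC·CC·CC·CC·CC·CC·CC·CC·CC·CC·CC·CC·CC·CC
    B ↦ CD
    C ↦ CC
    D ↦ A
    A ↦ CB  (constrained at step 0)

A->CB, B->CD, C->CC, D->A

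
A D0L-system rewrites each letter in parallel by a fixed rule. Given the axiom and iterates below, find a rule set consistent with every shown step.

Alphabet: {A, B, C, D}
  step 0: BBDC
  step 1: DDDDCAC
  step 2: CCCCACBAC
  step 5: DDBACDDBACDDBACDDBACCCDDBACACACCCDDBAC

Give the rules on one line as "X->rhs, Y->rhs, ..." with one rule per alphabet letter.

A->B, B->DD, C->AC, D->C

  step 1 ⇒ step 2: DDDDCAC ⇒ C·C·C·C·AC·B·AC
    A ↦ B
    C ↦ AC
    D ↦ C
  step 0 ⇒ step 1: BBDC ⇒ DD·DD·C·AC
    B ↦ DD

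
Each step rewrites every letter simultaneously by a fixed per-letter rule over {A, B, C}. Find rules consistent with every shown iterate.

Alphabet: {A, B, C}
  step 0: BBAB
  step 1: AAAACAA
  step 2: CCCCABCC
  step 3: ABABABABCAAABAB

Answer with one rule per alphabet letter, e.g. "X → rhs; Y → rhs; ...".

  step 2 ⇒ step 3: CCCCABCC ⇒ AB·AB·AB·AB·C·AA·AB·AB
    A ↦ C
    B ↦ AA
    C ↦ AB

A->C, B->AA, C->AB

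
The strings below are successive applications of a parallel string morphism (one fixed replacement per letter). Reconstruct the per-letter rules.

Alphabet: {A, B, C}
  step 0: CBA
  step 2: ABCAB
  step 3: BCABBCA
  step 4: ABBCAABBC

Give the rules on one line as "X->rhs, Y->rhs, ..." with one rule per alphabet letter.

A->BC, B->A, C->B

  step 3 ⇒ step 4: BCABBCA ⇒ A·B·BC·A·A·B·BC
    A ↦ BC
    B ↦ A
    C ↦ B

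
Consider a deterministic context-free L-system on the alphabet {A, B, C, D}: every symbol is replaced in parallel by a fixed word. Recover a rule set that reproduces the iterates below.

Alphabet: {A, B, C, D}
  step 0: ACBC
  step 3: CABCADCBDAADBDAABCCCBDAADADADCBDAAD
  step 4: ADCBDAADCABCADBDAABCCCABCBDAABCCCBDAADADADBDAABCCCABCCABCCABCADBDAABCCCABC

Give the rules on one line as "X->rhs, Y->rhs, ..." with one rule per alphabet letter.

A->C, B->BDA, C->AD, D->ABC

  step 3 ⇒ step 4: CABCADCBDAADBDAABCCCBDAADADADCBDAAD ⇒ AD·C·BDA·AD·C·ABC·AD·BDA·ABC·C·C·ABC·BDA·ABC·C·C·BDA·AD·AD·AD·BDA·ABC·C·C·ABC·C·ABC·C·ABC·AD·BDA·ABC·C·C·ABC
    A ↦ C
    B ↦ BDA
    C ↦ AD
    D ↦ ABC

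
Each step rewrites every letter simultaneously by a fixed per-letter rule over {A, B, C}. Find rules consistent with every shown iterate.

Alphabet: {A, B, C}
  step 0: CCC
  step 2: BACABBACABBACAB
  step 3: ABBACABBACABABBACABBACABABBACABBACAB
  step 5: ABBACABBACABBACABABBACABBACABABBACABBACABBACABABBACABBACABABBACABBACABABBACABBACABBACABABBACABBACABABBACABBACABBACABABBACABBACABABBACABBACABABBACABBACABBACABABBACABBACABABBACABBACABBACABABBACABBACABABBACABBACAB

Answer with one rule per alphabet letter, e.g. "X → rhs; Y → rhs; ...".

A->BAC, B->AB, C->AB

  step 2 ⇒ step 3: BACABBACABBACAB ⇒ AB·BAC·AB·BAC·AB·AB·BAC·AB·BAC·AB·AB·BAC·AB·BAC·AB
    A ↦ BAC
    B ↦ AB
    C ↦ AB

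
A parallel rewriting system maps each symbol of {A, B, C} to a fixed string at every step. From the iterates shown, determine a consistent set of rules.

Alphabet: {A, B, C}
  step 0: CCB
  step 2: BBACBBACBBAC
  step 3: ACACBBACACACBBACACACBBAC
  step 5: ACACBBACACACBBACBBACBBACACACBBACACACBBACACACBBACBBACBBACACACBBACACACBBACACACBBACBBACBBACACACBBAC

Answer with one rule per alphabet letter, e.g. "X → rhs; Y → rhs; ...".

  step 2 ⇒ step 3: BBACBBACBBAC ⇒ AC·AC·BB·AC·AC·AC·BB·AC·AC·AC·BB·AC
    A ↦ BB
    B ↦ AC
    C ↦ AC

A->BB, B->AC, C->AC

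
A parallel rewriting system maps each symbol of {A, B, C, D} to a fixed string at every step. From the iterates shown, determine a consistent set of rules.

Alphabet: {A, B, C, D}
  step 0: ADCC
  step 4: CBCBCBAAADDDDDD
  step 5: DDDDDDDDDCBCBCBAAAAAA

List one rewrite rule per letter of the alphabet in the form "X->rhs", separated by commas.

  step 4 ⇒ step 5: CBCBCBAAADDDDDD ⇒ D·DD·D·DD·D·DD·CB·CB·CB·A·A·A·A·A·A
    A ↦ CB
    B ↦ DD
    C ↦ D
    D ↦ A

A->CB, B->DD, C->D, D->A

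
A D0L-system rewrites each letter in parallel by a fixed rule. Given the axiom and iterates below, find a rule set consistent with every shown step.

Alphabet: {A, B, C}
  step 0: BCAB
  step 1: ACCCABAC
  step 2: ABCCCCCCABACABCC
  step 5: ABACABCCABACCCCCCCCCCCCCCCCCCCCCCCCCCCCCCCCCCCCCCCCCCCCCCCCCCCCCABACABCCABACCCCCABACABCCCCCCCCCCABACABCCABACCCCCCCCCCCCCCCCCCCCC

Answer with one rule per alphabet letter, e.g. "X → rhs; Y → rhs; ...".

A->AB, B->AC, C->CC

  step 1 ⇒ step 2: ACCCABAC ⇒ AB·CC·CC·CC·AB·AC·AB·CC
    A ↦ AB
    B ↦ AC
    C ↦ CC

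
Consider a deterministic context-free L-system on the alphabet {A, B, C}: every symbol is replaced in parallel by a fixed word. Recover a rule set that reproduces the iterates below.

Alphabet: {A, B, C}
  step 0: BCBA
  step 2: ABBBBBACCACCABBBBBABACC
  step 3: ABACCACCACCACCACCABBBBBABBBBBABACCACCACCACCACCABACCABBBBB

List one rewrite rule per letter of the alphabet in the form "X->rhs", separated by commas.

A->AB, B->ACC, C->BB

  step 2 ⇒ step 3: ABBBBBACCACCABBBBBABACC ⇒ AB·ACC·ACC·ACC·ACC·ACC·AB·BB·BB·AB·BB·BB·AB·ACC·ACC·ACC·ACC·ACC·AB·ACC·AB·BB·BB
    A ↦ AB
    B ↦ ACC
    C ↦ BB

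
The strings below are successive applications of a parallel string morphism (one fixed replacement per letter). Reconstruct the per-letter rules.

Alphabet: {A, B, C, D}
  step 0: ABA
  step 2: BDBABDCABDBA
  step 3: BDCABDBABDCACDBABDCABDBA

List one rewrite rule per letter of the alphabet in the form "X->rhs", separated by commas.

  step 2 ⇒ step 3: BDBABDCABDBA ⇒ BD·CA·BD·BA·BD·CA·CD·BA·BD·CA·BD·BA
    A ↦ BA
    B ↦ BD
    C ↦ CD
    D ↦ CA

A->BA, B->BD, C->CD, D->CA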